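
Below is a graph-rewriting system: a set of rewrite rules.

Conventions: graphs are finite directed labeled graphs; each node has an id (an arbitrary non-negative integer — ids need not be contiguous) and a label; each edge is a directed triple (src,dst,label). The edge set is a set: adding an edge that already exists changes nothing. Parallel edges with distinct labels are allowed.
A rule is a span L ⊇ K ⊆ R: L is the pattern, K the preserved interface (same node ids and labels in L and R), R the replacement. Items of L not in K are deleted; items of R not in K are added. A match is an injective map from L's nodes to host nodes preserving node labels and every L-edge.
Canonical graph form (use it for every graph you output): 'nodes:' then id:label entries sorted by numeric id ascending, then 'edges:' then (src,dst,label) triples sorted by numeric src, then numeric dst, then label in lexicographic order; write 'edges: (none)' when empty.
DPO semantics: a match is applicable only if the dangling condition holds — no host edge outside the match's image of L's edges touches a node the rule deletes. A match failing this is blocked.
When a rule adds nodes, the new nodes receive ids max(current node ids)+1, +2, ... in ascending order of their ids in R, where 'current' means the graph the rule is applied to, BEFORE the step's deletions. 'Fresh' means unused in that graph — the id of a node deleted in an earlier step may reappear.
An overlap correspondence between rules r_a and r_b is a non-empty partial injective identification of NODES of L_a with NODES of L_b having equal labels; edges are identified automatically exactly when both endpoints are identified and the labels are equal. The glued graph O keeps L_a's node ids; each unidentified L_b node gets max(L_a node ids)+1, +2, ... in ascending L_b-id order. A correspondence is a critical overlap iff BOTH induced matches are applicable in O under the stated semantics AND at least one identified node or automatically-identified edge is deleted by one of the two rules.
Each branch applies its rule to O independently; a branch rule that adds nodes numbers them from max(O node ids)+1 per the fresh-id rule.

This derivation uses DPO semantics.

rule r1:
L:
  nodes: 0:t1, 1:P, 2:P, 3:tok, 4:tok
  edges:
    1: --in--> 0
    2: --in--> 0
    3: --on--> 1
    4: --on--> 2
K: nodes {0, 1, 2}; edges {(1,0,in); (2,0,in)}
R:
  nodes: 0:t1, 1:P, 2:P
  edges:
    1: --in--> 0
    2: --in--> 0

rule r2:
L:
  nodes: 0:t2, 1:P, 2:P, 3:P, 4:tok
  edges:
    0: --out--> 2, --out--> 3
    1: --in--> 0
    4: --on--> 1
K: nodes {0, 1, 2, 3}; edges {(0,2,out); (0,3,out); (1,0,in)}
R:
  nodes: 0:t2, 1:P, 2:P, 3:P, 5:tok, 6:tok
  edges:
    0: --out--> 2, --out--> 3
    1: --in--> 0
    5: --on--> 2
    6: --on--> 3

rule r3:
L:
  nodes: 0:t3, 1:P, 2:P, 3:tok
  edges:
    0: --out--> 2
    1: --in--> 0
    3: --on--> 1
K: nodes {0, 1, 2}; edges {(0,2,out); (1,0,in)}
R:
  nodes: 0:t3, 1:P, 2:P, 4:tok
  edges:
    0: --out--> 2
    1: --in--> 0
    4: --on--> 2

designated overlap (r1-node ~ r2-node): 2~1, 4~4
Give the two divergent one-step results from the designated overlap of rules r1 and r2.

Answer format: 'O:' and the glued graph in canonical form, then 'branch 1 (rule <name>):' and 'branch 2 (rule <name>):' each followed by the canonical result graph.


O:
nodes: 0:t1, 1:P, 2:P, 3:tok, 4:tok, 5:t2, 6:P, 7:P
edges: (1,0,in); (2,0,in); (2,5,in); (3,1,on); (4,2,on); (5,6,out); (5,7,out)
branch 1 (rule r1):
nodes: 0:t1, 1:P, 2:P, 5:t2, 6:P, 7:P
edges: (1,0,in); (2,0,in); (2,5,in); (5,6,out); (5,7,out)
branch 2 (rule r2):
nodes: 0:t1, 1:P, 2:P, 3:tok, 5:t2, 6:P, 7:P, 8:tok, 9:tok
edges: (1,0,in); (2,0,in); (2,5,in); (3,1,on); (5,6,out); (5,7,out); (8,6,on); (9,7,on)


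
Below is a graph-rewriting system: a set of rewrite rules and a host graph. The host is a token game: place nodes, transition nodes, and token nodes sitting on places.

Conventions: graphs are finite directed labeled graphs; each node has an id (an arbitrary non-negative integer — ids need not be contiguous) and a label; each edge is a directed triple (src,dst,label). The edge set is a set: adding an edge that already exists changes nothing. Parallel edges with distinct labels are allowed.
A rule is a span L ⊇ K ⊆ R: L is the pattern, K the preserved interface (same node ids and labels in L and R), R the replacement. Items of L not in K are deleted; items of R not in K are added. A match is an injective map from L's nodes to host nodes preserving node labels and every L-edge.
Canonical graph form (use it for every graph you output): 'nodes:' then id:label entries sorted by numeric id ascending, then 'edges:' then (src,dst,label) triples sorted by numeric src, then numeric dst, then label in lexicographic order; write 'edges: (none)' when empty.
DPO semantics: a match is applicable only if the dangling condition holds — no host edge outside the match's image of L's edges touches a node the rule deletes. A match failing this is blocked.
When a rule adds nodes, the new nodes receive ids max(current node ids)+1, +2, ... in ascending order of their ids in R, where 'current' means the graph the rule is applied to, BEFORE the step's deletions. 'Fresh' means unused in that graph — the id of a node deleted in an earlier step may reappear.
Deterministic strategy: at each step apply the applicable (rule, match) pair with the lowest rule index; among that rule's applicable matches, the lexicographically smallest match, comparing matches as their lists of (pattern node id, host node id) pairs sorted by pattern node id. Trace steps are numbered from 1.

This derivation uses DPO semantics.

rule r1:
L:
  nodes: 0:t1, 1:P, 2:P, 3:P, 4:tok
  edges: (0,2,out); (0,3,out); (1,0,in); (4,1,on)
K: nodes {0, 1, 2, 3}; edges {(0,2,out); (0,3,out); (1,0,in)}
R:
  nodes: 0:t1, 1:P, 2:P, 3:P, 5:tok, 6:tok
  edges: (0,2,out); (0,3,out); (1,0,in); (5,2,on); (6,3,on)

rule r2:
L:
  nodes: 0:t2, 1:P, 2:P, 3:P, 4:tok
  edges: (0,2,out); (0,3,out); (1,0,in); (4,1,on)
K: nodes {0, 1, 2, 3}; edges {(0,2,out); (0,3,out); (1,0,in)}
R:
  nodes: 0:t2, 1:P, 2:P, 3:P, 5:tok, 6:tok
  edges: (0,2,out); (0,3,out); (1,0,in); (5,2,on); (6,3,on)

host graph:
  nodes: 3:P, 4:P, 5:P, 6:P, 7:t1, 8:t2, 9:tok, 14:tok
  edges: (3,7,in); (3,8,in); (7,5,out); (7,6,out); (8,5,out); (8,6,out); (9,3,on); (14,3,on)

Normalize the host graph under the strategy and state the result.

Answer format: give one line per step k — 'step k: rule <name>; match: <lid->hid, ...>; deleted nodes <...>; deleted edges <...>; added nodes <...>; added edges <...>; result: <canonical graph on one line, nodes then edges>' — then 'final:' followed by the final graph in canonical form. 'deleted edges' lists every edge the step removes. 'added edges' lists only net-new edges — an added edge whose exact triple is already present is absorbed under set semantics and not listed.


step 1: rule r1; match: 0->7, 1->3, 2->5, 3->6, 4->9; deleted nodes 9; deleted edges (9,3,on); added nodes 15, 16; added edges (15,5,on); (16,6,on); result: nodes: 3:P, 4:P, 5:P, 6:P, 7:t1, 8:t2, 14:tok, 15:tok, 16:tok edges: (3,7,in); (3,8,in); (7,5,out); (7,6,out); (8,5,out); (8,6,out); (14,3,on); (15,5,on); (16,6,on)
step 2: rule r1; match: 0->7, 1->3, 2->5, 3->6, 4->14; deleted nodes 14; deleted edges (14,3,on); added nodes 17, 18; added edges (17,5,on); (18,6,on); result: nodes: 3:P, 4:P, 5:P, 6:P, 7:t1, 8:t2, 15:tok, 16:tok, 17:tok, 18:tok edges: (3,7,in); (3,8,in); (7,5,out); (7,6,out); (8,5,out); (8,6,out); (15,5,on); (16,6,on); (17,5,on); (18,6,on)
final:
nodes: 3:P, 4:P, 5:P, 6:P, 7:t1, 8:t2, 15:tok, 16:tok, 17:tok, 18:tok
edges: (3,7,in); (3,8,in); (7,5,out); (7,6,out); (8,5,out); (8,6,out); (15,5,on); (16,6,on); (17,5,on); (18,6,on)


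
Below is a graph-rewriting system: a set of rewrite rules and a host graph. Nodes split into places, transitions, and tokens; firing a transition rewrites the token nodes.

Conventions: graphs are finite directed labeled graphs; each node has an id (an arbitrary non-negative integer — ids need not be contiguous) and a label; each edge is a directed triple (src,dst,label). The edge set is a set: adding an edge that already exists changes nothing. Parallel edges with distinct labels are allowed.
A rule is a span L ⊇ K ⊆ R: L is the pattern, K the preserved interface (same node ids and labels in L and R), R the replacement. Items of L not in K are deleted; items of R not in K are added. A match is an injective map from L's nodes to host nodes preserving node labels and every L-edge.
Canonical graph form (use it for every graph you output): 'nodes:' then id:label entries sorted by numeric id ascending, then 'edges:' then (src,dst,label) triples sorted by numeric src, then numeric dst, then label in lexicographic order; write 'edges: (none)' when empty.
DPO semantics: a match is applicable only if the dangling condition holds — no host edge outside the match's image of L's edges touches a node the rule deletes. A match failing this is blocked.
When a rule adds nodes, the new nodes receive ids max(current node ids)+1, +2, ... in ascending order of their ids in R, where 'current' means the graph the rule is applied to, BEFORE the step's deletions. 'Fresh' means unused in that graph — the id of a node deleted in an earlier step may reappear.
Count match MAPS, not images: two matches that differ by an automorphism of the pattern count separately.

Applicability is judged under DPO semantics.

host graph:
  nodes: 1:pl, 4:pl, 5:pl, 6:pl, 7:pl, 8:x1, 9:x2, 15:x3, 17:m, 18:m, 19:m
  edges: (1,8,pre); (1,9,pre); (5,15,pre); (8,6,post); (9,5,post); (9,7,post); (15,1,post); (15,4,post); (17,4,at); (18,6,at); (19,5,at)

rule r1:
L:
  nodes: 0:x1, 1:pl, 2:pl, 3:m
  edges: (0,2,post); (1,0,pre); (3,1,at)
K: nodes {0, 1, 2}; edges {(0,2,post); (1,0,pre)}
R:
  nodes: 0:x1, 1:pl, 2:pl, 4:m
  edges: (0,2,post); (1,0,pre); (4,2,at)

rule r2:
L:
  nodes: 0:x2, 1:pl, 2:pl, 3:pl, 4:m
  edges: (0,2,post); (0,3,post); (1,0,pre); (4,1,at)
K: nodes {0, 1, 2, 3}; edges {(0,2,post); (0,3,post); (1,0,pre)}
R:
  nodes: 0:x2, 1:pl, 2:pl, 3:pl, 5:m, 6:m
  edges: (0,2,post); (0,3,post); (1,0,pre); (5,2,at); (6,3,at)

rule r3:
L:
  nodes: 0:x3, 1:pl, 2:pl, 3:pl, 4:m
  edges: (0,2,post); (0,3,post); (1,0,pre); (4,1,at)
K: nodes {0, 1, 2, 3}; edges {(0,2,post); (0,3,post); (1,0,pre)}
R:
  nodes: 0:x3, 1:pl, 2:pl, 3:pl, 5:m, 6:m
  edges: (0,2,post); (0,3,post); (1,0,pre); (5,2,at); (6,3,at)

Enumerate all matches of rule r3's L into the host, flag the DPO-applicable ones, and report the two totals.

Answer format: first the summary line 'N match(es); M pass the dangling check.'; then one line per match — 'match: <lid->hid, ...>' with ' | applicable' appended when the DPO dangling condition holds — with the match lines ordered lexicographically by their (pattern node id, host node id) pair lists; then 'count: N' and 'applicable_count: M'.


2 match(es); 2 pass the dangling check.
match: 0->15, 1->5, 2->1, 3->4, 4->19 | applicable
match: 0->15, 1->5, 2->4, 3->1, 4->19 | applicable
count: 2
applicable_count: 2


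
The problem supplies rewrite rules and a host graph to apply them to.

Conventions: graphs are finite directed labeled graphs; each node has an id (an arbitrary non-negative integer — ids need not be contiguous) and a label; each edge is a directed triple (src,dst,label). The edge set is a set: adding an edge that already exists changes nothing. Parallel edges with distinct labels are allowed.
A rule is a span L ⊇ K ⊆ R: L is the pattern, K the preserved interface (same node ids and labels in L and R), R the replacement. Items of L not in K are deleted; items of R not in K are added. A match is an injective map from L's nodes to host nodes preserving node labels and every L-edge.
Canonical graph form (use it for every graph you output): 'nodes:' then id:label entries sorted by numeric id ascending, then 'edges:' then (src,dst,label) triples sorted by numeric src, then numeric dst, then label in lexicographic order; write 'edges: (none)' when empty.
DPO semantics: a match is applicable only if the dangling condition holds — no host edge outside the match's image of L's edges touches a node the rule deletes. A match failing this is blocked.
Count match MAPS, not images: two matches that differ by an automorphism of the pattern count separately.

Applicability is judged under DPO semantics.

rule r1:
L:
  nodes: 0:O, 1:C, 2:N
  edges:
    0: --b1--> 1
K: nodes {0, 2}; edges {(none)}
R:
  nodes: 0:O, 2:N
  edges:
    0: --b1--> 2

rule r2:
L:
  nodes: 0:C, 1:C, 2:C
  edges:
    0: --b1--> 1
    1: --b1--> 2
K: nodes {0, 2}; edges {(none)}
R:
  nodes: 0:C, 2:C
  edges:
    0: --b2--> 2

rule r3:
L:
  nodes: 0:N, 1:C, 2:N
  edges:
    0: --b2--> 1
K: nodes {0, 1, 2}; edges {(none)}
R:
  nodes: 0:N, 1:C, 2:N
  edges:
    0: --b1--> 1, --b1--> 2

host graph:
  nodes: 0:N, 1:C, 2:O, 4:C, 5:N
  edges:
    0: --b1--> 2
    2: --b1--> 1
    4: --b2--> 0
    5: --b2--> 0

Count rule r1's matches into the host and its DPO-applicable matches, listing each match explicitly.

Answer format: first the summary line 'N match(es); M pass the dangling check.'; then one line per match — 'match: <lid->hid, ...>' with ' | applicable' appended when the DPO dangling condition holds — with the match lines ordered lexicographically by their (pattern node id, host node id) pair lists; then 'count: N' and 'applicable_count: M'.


2 match(es); 2 pass the dangling check.
match: 0->2, 1->1, 2->0 | applicable
match: 0->2, 1->1, 2->5 | applicable
count: 2
applicable_count: 2


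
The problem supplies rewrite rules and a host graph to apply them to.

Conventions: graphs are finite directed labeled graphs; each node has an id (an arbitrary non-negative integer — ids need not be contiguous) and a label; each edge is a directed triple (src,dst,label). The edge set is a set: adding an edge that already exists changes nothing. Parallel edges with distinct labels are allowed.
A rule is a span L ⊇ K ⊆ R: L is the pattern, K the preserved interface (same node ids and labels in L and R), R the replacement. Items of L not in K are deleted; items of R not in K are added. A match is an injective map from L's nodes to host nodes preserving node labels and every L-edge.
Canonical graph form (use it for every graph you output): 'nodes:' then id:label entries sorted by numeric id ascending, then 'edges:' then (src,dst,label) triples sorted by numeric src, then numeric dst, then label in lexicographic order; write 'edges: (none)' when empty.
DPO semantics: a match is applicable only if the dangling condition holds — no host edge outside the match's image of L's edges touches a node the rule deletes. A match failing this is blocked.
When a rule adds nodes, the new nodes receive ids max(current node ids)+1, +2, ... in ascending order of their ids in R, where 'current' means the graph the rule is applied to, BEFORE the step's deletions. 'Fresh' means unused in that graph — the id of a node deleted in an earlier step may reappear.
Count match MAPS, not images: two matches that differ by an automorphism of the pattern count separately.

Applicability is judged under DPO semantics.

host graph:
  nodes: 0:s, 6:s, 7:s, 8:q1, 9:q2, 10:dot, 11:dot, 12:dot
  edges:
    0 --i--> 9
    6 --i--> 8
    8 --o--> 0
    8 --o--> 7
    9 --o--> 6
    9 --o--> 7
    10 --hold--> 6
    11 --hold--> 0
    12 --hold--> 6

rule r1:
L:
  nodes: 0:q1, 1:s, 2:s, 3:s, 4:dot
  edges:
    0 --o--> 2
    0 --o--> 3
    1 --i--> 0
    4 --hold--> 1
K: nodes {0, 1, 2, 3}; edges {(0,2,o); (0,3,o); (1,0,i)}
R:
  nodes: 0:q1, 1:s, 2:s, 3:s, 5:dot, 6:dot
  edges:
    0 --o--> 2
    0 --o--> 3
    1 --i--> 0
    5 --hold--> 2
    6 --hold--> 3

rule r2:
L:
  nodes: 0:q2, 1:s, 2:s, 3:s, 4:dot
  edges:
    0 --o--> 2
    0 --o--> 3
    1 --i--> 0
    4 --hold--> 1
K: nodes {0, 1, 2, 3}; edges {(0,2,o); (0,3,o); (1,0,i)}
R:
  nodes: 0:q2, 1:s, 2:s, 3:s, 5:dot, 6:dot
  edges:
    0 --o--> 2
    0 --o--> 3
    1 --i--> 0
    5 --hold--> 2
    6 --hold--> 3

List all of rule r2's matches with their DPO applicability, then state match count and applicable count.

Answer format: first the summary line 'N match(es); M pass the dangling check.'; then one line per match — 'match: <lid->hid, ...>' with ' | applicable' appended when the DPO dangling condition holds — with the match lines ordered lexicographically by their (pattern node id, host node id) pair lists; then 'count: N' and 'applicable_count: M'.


2 match(es); 2 pass the dangling check.
match: 0->9, 1->0, 2->6, 3->7, 4->11 | applicable
match: 0->9, 1->0, 2->7, 3->6, 4->11 | applicable
count: 2
applicable_count: 2


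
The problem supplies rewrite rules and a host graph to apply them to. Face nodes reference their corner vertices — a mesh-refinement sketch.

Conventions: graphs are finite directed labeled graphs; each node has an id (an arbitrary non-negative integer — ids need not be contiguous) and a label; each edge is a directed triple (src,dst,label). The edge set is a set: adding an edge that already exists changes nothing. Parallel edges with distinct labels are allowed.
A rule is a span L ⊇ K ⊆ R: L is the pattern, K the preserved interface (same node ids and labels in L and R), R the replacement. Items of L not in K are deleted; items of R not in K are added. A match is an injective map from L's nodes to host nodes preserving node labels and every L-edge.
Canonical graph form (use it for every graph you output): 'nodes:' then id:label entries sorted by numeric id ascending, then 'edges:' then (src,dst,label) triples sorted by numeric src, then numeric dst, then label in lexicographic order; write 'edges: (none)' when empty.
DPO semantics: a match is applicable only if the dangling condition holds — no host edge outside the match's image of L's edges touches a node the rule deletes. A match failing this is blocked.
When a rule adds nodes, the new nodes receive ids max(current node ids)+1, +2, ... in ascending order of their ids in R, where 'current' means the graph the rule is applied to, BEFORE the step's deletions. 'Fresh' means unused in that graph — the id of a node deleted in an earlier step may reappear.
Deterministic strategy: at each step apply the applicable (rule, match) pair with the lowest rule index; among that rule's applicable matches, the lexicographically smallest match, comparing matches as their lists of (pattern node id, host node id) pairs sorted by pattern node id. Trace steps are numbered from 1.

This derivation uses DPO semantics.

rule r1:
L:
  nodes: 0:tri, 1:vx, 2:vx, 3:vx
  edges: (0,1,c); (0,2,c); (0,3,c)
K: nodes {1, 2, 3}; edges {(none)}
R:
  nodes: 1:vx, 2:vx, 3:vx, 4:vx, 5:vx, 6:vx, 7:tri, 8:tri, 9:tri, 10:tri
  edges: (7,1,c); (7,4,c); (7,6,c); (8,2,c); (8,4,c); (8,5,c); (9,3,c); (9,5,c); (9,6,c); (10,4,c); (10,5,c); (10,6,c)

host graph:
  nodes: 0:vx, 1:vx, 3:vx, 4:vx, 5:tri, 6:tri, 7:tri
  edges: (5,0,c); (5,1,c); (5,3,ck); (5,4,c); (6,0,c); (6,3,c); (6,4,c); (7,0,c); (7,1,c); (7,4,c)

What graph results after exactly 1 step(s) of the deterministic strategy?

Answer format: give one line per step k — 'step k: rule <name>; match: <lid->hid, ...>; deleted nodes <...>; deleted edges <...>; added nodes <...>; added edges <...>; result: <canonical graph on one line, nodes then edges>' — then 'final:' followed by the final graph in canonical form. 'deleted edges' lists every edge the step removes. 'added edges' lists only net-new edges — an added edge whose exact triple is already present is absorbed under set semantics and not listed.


step 1: rule r1; match: 0->6, 1->0, 2->3, 3->4; deleted nodes 6; deleted edges (6,0,c); (6,3,c); (6,4,c); added nodes 8, 9, 10, 11, 12, 13, 14; added edges (11,0,c); (11,8,c); (11,10,c); (12,3,c); (12,8,c); (12,9,c); (13,4,c); (13,9,c); (13,10,c); (14,8,c); (14,9,c); (14,10,c); result: nodes: 0:vx, 1:vx, 3:vx, 4:vx, 5:tri, 7:tri, 8:vx, 9:vx, 10:vx, 11:tri, 12:tri, 13:tri, 14:tri edges: (5,0,c); (5,1,c); (5,3,ck); (5,4,c); (7,0,c); (7,1,c); (7,4,c); (11,0,c); (11,8,c); (11,10,c); (12,3,c); (12,8,c); (12,9,c); (13,4,c); (13,9,c); (13,10,c); (14,8,c); (14,9,c); (14,10,c)
final:
nodes: 0:vx, 1:vx, 3:vx, 4:vx, 5:tri, 7:tri, 8:vx, 9:vx, 10:vx, 11:tri, 12:tri, 13:tri, 14:tri
edges: (5,0,c); (5,1,c); (5,3,ck); (5,4,c); (7,0,c); (7,1,c); (7,4,c); (11,0,c); (11,8,c); (11,10,c); (12,3,c); (12,8,c); (12,9,c); (13,4,c); (13,9,c); (13,10,c); (14,8,c); (14,9,c); (14,10,c)


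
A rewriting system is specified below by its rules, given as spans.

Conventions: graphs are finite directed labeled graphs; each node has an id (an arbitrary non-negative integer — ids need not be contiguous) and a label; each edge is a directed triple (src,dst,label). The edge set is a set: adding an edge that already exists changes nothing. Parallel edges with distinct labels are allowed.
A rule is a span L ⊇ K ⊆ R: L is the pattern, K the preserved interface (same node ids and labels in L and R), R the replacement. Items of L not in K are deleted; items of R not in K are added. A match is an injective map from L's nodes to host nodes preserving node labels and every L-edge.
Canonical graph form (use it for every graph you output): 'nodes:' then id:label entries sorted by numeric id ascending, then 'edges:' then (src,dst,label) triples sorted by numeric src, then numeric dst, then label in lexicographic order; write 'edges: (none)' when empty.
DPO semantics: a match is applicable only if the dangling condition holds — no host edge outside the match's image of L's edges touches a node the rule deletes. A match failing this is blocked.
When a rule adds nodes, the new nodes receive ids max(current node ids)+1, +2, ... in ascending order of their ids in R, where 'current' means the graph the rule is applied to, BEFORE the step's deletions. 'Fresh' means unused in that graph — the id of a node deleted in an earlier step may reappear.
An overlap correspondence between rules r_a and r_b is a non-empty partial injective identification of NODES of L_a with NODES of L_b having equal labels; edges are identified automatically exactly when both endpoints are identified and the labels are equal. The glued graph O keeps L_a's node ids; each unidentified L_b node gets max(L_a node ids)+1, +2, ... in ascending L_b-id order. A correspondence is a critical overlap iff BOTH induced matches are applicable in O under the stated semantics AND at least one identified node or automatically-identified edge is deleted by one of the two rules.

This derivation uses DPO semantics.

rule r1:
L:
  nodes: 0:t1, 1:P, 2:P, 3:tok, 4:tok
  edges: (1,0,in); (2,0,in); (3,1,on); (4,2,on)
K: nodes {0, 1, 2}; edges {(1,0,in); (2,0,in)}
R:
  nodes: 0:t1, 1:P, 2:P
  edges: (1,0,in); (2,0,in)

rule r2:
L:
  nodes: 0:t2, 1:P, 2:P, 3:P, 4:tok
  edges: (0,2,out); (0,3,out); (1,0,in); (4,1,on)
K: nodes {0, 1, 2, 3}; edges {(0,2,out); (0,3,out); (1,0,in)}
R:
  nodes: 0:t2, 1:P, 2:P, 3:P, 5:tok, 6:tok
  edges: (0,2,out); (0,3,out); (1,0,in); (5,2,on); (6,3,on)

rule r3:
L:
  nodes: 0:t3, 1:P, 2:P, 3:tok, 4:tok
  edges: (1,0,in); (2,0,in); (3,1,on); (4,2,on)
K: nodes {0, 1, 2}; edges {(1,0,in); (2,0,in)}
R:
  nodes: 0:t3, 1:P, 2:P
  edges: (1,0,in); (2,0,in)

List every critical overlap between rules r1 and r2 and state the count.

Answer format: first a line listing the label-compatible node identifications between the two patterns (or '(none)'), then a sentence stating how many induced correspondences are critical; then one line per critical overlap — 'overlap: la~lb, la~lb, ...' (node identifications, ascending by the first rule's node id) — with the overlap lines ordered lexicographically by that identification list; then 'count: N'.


label-compatible node identifications between L(r1) and L(r2): 1~1, 1~2, 1~3, 2~1, 2~2, 2~3, 3~4, 4~4
6 of the induced correspondences are critical overlaps of r1 and r2.
overlap: 1~1, 2~2, 3~4
overlap: 1~1, 2~3, 3~4
overlap: 1~1, 3~4
overlap: 1~2, 2~1, 4~4
overlap: 1~3, 2~1, 4~4
overlap: 2~1, 4~4
count: 6


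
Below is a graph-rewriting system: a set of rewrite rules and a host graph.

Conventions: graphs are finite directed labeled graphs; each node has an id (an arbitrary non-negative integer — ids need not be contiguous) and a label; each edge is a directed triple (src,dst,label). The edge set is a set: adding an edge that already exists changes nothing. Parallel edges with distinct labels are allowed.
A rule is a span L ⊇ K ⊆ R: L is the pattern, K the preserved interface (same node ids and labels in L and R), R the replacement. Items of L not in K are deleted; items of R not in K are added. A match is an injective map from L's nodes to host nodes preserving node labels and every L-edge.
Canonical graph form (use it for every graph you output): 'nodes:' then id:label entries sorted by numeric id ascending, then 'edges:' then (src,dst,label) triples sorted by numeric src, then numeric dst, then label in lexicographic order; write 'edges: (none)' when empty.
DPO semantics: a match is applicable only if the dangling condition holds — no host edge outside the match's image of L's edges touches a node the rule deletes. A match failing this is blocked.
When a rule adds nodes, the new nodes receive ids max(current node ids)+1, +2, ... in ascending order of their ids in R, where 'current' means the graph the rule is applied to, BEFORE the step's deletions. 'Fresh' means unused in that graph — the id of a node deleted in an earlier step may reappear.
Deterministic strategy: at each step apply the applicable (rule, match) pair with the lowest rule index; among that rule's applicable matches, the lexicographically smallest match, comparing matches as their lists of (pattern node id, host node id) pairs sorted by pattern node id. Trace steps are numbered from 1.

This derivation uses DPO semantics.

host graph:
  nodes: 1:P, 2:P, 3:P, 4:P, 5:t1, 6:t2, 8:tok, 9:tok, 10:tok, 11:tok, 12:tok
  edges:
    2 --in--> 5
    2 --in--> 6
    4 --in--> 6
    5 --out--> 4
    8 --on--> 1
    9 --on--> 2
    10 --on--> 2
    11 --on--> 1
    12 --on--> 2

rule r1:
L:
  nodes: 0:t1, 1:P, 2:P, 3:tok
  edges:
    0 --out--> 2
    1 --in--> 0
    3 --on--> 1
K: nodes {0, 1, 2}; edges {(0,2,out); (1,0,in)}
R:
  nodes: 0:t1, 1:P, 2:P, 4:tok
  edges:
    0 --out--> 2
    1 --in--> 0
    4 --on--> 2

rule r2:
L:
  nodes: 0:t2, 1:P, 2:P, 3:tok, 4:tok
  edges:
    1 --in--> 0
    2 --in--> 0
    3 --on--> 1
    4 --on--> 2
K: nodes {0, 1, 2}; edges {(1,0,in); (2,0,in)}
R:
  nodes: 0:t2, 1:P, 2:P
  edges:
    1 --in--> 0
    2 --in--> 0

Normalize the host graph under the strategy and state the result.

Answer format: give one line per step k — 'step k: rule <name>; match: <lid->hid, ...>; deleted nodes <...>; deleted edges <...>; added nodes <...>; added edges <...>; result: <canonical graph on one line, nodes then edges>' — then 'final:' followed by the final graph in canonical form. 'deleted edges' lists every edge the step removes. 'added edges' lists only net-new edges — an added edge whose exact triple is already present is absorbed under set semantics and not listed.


step 1: rule r1; match: 0->5, 1->2, 2->4, 3->9; deleted nodes 9; deleted edges (9,2,on); added nodes 13; added edges (13,4,on); result: nodes: 1:P, 2:P, 3:P, 4:P, 5:t1, 6:t2, 8:tok, 10:tok, 11:tok, 12:tok, 13:tok edges: (2,5,in); (2,6,in); (4,6,in); (5,4,out); (8,1,on); (10,2,on); (11,1,on); (12,2,on); (13,4,on)
step 2: rule r1; match: 0->5, 1->2, 2->4, 3->10; deleted nodes 10; deleted edges (10,2,on); added nodes 14; added edges (14,4,on); result: nodes: 1:P, 2:P, 3:P, 4:P, 5:t1, 6:t2, 8:tok, 11:tok, 12:tok, 13:tok, 14:tok edges: (2,5,in); (2,6,in); (4,6,in); (5,4,out); (8,1,on); (11,1,on); (12,2,on); (13,4,on); (14,4,on)
step 3: rule r1; match: 0->5, 1->2, 2->4, 3->12; deleted nodes 12; deleted edges (12,2,on); added nodes 15; added edges (15,4,on); result: nodes: 1:P, 2:P, 3:P, 4:P, 5:t1, 6:t2, 8:tok, 11:tok, 13:tok, 14:tok, 15:tok edges: (2,5,in); (2,6,in); (4,6,in); (5,4,out); (8,1,on); (11,1,on); (13,4,on); (14,4,on); (15,4,on)
final:
nodes: 1:P, 2:P, 3:P, 4:P, 5:t1, 6:t2, 8:tok, 11:tok, 13:tok, 14:tok, 15:tok
edges: (2,5,in); (2,6,in); (4,6,in); (5,4,out); (8,1,on); (11,1,on); (13,4,on); (14,4,on); (15,4,on)


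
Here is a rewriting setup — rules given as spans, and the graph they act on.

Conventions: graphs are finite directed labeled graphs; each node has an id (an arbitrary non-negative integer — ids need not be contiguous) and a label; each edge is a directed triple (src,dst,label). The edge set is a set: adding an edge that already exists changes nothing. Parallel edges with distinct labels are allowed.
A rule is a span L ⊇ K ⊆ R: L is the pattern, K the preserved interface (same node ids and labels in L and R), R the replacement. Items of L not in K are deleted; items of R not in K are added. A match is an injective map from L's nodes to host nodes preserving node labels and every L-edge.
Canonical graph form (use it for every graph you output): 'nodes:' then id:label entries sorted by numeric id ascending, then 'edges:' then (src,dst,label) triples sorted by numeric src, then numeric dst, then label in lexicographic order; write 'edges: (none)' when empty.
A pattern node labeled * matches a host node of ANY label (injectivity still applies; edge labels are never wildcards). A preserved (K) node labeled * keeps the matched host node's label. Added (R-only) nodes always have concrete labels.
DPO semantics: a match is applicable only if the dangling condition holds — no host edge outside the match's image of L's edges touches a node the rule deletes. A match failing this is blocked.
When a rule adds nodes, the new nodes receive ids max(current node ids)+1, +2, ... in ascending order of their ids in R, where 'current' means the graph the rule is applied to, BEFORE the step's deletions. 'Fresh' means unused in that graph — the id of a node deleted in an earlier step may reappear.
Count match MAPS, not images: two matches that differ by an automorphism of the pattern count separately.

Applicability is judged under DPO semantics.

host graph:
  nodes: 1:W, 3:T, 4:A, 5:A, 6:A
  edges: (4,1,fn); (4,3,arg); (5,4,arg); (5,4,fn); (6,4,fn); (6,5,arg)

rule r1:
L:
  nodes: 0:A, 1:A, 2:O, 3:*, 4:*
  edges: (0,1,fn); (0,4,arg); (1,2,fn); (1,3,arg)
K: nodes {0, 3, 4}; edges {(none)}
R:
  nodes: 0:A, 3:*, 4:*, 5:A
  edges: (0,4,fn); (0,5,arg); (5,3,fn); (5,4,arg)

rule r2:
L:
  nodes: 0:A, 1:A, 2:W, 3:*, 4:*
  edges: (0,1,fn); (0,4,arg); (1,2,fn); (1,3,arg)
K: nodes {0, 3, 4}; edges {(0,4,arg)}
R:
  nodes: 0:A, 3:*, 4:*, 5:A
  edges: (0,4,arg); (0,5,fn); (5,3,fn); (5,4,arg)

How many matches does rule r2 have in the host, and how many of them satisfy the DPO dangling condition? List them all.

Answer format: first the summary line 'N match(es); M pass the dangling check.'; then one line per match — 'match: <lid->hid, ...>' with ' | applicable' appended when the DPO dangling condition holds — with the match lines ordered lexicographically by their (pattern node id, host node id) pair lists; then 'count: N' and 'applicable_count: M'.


1 match(es); 0 pass the dangling check.
match: 0->6, 1->4, 2->1, 3->3, 4->5
count: 1
applicable_count: 0


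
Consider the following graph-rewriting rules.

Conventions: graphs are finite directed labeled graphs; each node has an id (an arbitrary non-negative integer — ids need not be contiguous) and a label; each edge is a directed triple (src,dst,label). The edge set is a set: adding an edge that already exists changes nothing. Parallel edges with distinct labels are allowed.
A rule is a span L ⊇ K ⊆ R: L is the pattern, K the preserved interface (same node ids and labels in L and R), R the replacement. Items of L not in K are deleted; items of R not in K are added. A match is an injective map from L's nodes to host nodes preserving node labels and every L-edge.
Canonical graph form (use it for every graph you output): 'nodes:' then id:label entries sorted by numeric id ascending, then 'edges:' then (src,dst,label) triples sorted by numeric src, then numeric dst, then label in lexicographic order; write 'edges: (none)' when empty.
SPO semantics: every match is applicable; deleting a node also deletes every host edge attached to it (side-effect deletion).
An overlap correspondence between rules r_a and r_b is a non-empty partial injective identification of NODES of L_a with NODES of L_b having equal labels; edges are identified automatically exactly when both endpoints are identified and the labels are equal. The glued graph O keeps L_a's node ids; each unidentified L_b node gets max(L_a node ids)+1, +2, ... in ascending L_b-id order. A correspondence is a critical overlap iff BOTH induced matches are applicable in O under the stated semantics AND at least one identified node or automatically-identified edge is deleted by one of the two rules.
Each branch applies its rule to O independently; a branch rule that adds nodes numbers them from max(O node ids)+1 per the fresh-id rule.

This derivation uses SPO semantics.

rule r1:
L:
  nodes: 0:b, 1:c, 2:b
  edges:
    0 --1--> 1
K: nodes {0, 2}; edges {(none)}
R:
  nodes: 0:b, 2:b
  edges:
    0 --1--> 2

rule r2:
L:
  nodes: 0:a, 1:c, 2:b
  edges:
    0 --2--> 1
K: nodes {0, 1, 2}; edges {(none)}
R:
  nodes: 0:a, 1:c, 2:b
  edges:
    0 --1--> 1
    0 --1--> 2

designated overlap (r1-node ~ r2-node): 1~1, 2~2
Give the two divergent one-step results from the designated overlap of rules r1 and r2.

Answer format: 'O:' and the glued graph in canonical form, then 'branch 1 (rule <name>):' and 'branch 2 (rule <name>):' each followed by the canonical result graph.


O:
nodes: 0:b, 1:c, 2:b, 3:a
edges: (0,1,1); (3,1,2)
branch 1 (rule r1):
nodes: 0:b, 2:b, 3:a
edges: (0,2,1)
branch 2 (rule r2):
nodes: 0:b, 1:c, 2:b, 3:a
edges: (0,1,1); (3,1,1); (3,2,1)


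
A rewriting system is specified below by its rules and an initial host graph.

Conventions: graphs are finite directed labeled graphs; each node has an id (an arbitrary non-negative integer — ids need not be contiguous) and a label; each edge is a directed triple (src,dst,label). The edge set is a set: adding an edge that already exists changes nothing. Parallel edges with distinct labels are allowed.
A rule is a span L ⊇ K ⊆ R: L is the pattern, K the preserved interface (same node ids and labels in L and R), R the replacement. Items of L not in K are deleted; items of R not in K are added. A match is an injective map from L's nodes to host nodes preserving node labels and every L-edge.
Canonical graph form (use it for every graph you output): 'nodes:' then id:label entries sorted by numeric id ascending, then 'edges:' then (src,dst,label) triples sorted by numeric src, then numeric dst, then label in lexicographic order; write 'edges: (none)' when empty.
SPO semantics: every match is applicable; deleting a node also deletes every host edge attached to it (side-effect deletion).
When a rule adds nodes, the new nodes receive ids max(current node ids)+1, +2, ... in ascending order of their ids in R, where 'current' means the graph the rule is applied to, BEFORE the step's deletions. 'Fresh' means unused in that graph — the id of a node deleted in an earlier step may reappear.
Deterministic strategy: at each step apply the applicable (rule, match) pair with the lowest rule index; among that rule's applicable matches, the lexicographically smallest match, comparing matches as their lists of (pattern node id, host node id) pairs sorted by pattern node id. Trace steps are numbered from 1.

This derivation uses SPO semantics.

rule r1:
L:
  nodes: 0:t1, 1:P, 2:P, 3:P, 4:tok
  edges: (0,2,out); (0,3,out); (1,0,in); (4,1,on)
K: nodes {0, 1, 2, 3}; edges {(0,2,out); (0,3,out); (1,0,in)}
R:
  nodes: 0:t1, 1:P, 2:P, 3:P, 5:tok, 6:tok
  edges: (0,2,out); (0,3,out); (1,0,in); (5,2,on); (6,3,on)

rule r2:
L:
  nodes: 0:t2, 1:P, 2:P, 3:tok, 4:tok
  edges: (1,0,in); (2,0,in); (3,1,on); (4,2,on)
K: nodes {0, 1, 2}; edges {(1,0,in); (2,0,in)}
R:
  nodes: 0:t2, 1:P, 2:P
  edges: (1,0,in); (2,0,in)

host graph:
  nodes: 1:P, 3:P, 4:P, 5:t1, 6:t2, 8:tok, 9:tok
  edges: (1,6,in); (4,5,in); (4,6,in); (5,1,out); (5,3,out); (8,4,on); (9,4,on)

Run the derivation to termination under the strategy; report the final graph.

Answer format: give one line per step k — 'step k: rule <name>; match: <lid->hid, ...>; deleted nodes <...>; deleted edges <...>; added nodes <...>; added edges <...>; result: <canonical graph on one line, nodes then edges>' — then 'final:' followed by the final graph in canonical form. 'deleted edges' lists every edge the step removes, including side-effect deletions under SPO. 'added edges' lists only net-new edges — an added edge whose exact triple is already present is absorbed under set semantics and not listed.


step 1: rule r1; match: 0->5, 1->4, 2->1, 3->3, 4->8; deleted nodes 8; deleted edges (8,4,on); added nodes 10, 11; added edges (10,1,on); (11,3,on); result: nodes: 1:P, 3:P, 4:P, 5:t1, 6:t2, 9:tok, 10:tok, 11:tok edges: (1,6,in); (4,5,in); (4,6,in); (5,1,out); (5,3,out); (9,4,on); (10,1,on); (11,3,on)
step 2: rule r1; match: 0->5, 1->4, 2->1, 3->3, 4->9; deleted nodes 9; deleted edges (9,4,on); added nodes 12, 13; added edges (12,1,on); (13,3,on); result: nodes: 1:P, 3:P, 4:P, 5:t1, 6:t2, 10:tok, 11:tok, 12:tok, 13:tok edges: (1,6,in); (4,5,in); (4,6,in); (5,1,out); (5,3,out); (10,1,on); (11,3,on); (12,1,on); (13,3,on)
final:
nodes: 1:P, 3:P, 4:P, 5:t1, 6:t2, 10:tok, 11:tok, 12:tok, 13:tok
edges: (1,6,in); (4,5,in); (4,6,in); (5,1,out); (5,3,out); (10,1,on); (11,3,on); (12,1,on); (13,3,on)


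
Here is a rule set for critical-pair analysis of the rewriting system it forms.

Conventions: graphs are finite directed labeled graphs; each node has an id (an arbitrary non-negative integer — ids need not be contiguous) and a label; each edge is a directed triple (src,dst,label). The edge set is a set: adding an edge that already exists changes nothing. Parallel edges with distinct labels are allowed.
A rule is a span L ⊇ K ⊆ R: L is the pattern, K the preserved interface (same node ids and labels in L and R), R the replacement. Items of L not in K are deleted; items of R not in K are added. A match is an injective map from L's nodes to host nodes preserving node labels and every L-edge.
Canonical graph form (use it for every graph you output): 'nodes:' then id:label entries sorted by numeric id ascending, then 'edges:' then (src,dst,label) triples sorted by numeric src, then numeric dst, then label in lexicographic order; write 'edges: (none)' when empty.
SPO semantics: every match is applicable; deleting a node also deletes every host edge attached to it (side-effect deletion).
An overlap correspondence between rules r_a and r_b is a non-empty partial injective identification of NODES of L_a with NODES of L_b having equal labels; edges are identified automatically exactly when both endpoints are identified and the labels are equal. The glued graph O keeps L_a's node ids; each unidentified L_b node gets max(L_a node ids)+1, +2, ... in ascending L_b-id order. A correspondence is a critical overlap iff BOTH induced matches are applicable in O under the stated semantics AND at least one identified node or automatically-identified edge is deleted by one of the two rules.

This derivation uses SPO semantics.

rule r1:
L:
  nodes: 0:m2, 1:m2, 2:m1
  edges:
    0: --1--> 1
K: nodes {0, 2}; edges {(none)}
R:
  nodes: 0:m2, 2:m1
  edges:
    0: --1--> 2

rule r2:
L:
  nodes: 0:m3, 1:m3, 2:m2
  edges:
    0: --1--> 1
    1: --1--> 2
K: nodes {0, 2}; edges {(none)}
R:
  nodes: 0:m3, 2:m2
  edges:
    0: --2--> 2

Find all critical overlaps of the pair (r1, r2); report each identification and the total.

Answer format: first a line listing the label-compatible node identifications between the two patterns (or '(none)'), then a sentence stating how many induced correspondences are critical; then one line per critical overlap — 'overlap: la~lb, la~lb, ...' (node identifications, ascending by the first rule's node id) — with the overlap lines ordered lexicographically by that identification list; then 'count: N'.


label-compatible node identifications between L(r1) and L(r2): 0~2, 1~2
1 of the induced correspondences is a critical overlap of r1 and r2.
overlap: 1~2
count: 1


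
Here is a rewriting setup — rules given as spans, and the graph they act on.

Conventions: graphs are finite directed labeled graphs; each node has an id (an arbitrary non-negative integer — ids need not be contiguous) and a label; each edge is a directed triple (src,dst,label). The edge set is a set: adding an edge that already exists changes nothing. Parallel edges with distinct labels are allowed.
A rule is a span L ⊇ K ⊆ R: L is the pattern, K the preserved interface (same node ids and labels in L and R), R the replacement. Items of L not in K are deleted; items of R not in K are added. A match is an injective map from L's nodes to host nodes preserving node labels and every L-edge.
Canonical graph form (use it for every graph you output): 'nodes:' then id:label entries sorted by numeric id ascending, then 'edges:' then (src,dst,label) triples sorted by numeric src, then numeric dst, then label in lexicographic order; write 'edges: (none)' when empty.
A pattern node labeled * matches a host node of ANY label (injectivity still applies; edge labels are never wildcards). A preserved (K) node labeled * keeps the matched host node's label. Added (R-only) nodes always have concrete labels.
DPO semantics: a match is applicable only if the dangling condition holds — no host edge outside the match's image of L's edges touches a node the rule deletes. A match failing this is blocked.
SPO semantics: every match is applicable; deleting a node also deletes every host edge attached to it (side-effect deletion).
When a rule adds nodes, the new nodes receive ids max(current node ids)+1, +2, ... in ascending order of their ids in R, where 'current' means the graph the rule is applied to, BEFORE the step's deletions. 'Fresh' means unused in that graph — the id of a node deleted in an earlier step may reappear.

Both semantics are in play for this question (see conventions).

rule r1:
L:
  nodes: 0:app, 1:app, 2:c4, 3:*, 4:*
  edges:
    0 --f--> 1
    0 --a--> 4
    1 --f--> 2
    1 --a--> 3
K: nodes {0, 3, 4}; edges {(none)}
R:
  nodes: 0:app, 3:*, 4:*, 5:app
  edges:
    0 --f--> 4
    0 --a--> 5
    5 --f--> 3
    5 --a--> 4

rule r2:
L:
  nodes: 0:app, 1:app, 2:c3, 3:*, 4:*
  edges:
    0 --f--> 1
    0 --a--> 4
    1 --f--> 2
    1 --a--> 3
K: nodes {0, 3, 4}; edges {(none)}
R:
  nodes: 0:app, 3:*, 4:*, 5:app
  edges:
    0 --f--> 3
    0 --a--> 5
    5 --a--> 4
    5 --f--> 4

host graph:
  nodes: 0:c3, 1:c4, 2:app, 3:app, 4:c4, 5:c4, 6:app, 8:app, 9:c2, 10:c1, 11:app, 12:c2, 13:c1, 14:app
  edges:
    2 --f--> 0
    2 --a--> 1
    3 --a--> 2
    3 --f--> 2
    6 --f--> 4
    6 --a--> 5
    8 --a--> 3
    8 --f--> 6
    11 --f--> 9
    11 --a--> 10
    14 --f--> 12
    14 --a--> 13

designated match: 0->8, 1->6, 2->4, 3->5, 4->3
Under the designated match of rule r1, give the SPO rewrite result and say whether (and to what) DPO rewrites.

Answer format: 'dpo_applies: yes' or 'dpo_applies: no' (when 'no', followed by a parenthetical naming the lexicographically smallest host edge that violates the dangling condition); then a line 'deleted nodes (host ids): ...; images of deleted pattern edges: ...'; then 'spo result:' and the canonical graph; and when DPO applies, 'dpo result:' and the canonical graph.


dpo_applies: yes
deleted nodes (host ids): 4, 6; images of deleted pattern edges: (6,4,f); (6,5,a); (8,3,a); (8,6,f)
spo result:
nodes: 0:c3, 1:c4, 2:app, 3:app, 5:c4, 8:app, 9:c2, 10:c1, 11:app, 12:c2, 13:c1, 14:app, 15:app
edges: (2,0,f); (2,1,a); (3,2,a); (3,2,f); (8,3,f); (8,15,a); (11,9,f); (11,10,a); (14,12,f); (14,13,a); (15,3,a); (15,5,f)
dpo result:
nodes: 0:c3, 1:c4, 2:app, 3:app, 5:c4, 8:app, 9:c2, 10:c1, 11:app, 12:c2, 13:c1, 14:app, 15:app
edges: (2,0,f); (2,1,a); (3,2,a); (3,2,f); (8,3,f); (8,15,a); (11,9,f); (11,10,a); (14,12,f); (14,13,a); (15,3,a); (15,5,f)
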